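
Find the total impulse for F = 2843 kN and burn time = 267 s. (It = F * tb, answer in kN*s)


It = 2843 * 267 = 759081 kN*s

759081 kN*s


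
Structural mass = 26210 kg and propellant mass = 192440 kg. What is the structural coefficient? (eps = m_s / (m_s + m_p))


eps = 26210 / (26210 + 192440) = 0.1199

0.1199


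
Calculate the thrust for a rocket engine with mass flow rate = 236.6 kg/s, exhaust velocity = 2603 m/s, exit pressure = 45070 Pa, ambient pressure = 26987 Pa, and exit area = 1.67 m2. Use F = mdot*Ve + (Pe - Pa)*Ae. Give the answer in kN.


F = 236.6 * 2603 + (45070 - 26987) * 1.67 = 646068.0 N = 646.1 kN

646.1 kN


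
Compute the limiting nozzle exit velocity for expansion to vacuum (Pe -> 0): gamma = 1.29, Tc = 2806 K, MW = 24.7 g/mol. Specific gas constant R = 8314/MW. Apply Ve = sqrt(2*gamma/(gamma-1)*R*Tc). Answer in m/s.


R = 8314 / 24.7 = 336.6 J/(kg.K)
Ve = sqrt(2 * 1.29 / (1.29 - 1) * 336.6 * 2806) = 2899 m/s

2899 m/s


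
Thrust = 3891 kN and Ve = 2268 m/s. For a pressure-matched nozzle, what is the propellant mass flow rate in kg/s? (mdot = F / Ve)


mdot = F / Ve = 3891000 / 2268 = 1715.6 kg/s

1715.6 kg/s


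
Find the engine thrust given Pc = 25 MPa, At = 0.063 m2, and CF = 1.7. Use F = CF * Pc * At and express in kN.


F = 1.7 * 25e6 * 0.063 = 2.6775e+06 N = 2677.5 kN

2677.5 kN


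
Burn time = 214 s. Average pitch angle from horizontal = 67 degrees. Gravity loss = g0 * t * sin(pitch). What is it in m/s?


GL = 9.81 * 214 * sin(67 deg) = 1932 m/s

1932 m/s


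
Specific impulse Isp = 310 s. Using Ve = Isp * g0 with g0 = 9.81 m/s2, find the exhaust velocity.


Ve = Isp * g0 = 310 * 9.81 = 3041.1 m/s

3041.1 m/s


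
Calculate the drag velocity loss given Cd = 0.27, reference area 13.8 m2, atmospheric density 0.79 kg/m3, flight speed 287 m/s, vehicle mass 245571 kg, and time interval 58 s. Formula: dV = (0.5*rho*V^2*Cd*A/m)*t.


D = 0.5 * 0.79 * 287^2 * 0.27 * 13.8 = 121228.22 N
a = 121228.22 / 245571 = 0.4937 m/s2
dV = 0.4937 * 58 = 28.6 m/s

28.6 m/s


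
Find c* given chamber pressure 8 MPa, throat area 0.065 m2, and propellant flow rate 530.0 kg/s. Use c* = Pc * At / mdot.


c* = 8e6 * 0.065 / 530.0 = 981 m/s

981 m/s


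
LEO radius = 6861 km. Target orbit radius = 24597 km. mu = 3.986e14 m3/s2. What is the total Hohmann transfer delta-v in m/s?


V1 = sqrt(mu/r1) = 7622.11 m/s
dV1 = V1*(sqrt(2*r2/(r1+r2)) - 1) = 1909.49 m/s
V2 = sqrt(mu/r2) = 4025.57 m/s
dV2 = V2*(1 - sqrt(2*r1/(r1+r2))) = 1366.86 m/s
Total dV = 3276 m/s

3276 m/s


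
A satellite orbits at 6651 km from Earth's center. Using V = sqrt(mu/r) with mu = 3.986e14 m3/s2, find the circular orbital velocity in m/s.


V = sqrt(3.986e14 / 6651000) = 7742 m/s

7742 m/s


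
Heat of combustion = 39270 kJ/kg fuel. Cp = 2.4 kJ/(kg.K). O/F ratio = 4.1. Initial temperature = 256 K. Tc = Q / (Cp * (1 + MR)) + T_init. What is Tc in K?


Tc = 39270 / (2.4 * (1 + 4.1)) + 256 = 3464 K

3464 K


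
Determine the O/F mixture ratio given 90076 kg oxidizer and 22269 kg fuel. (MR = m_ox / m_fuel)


MR = 90076 / 22269 = 4.04

4.04


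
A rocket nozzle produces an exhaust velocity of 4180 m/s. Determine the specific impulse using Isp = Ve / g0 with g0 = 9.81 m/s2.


Isp = Ve / g0 = 4180 / 9.81 = 426.1 s

426.1 s


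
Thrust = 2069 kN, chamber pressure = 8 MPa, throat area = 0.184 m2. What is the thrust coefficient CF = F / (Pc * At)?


CF = 2069000 / (8e6 * 0.184) = 1.41

1.41


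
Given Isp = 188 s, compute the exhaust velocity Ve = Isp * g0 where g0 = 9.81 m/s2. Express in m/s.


Ve = Isp * g0 = 188 * 9.81 = 1844.3 m/s

1844.3 m/s


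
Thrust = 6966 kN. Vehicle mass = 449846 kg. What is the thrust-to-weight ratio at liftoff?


TWR = 6966000 / (449846 * 9.81) = 1.58

1.58


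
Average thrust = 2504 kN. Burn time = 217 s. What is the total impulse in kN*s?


It = 2504 * 217 = 543368 kN*s

543368 kN*s


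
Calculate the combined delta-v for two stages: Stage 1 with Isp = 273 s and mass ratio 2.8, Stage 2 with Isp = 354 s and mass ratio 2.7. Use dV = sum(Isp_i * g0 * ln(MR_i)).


dV1 = 273 * 9.81 * ln(2.8) = 2757.5 m/s
dV2 = 354 * 9.81 * ln(2.7) = 3449.3 m/s
Total dV = 2757.5 + 3449.3 = 6206.8 m/s ~ 6207 m/s

6207 m/s


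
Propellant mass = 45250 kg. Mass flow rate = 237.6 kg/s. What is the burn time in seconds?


tb = 45250 / 237.6 = 190.4 s

190.4 s


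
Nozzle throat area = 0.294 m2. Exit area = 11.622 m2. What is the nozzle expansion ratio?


AR = 11.622 / 0.294 = 39.5

39.5


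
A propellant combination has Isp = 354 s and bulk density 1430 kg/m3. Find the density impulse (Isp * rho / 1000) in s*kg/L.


rho*Isp = 354 * 1430 / 1000 = 506 s*kg/L

506 s*kg/L


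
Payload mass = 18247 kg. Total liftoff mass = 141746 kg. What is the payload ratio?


PR = 18247 / 141746 = 0.1287

0.1287


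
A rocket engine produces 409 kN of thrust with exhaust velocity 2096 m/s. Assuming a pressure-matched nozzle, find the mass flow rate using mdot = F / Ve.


mdot = F / Ve = 409000 / 2096 = 195.1 kg/s

195.1 kg/s


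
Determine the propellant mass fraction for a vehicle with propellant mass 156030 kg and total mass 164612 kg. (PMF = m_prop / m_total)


PMF = 156030 / 164612 = 0.948

0.948


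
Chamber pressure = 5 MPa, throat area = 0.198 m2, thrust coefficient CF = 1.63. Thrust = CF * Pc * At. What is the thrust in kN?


F = 1.63 * 5e6 * 0.198 = 1.6137e+06 N = 1613.7 kN

1613.7 kN


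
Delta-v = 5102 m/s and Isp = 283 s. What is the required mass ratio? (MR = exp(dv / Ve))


Ve = 283 * 9.81 = 2776.23 m/s
MR = exp(5102 / 2776.23) = 6.282

6.282


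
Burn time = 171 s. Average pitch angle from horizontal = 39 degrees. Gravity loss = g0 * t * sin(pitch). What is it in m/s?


GL = 9.81 * 171 * sin(39 deg) = 1056 m/s

1056 m/s


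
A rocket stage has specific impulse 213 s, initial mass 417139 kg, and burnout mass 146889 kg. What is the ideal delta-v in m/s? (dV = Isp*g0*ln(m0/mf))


Ve = 213 * 9.81 = 2089.53 m/s
dV = 2089.53 * ln(417139/146889) = 2181 m/s

2181 m/s


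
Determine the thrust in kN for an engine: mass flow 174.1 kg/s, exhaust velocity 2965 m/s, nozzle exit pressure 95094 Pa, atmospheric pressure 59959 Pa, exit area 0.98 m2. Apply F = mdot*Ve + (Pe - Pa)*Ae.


F = 174.1 * 2965 + (95094 - 59959) * 0.98 = 550639.0 N = 550.6 kN

550.6 kN


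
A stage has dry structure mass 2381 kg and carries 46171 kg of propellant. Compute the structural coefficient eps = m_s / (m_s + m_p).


eps = 2381 / (2381 + 46171) = 0.049

0.049


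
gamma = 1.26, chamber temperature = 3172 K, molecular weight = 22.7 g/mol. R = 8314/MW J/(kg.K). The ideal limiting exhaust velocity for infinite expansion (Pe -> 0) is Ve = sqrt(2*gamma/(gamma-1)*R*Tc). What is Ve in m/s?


R = 8314 / 22.7 = 366.26 J/(kg.K)
Ve = sqrt(2 * 1.26 / (1.26 - 1) * 366.26 * 3172) = 3356 m/s

3356 m/s


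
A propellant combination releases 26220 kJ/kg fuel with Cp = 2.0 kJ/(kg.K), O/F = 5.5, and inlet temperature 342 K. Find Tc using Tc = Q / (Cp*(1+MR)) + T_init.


Tc = 26220 / (2.0 * (1 + 5.5)) + 342 = 2359 K

2359 K


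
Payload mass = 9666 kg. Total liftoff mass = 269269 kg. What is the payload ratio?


PR = 9666 / 269269 = 0.0359

0.0359


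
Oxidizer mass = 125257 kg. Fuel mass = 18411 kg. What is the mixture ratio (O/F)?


MR = 125257 / 18411 = 6.8

6.8


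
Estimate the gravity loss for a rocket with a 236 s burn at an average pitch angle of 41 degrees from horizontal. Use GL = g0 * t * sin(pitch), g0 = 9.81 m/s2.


GL = 9.81 * 236 * sin(41 deg) = 1519 m/s

1519 m/s


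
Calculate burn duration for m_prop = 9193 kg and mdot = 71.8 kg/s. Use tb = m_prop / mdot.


tb = 9193 / 71.8 = 128.0 s

128.0 s


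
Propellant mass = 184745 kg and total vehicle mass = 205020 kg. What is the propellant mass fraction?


PMF = 184745 / 205020 = 0.901

0.901


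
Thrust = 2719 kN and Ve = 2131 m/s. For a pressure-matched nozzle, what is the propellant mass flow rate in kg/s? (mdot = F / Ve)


mdot = F / Ve = 2719000 / 2131 = 1275.9 kg/s

1275.9 kg/s


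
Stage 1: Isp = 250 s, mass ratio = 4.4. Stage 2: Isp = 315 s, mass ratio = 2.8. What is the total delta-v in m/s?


dV1 = 250 * 9.81 * ln(4.4) = 3633.6 m/s
dV2 = 315 * 9.81 * ln(2.8) = 3181.7 m/s
Total dV = 3633.6 + 3181.7 = 6815.3 m/s ~ 6815 m/s

6815 m/s


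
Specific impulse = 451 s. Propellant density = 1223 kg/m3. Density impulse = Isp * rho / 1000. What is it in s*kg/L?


rho*Isp = 451 * 1223 / 1000 = 552 s*kg/L

552 s*kg/L


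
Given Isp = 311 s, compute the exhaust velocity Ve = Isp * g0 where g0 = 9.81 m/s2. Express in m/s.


Ve = Isp * g0 = 311 * 9.81 = 3050.9 m/s

3050.9 m/s


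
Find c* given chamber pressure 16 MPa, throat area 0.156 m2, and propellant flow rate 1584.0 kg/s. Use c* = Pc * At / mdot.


c* = 16e6 * 0.156 / 1584.0 = 1576 m/s

1576 m/s


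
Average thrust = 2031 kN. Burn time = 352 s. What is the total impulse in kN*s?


It = 2031 * 352 = 714912 kN*s

714912 kN*s


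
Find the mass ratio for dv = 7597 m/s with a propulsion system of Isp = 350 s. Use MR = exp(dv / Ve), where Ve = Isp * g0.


Ve = 350 * 9.81 = 3433.5 m/s
MR = exp(7597 / 3433.5) = 9.14

9.14


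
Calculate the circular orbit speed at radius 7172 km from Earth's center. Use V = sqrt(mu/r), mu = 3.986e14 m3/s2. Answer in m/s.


V = sqrt(3.986e14 / 7172000) = 7455 m/s

7455 m/s


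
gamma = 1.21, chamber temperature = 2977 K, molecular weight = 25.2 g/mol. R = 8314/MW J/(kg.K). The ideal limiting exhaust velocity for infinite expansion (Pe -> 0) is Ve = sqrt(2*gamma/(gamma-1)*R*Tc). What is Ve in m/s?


R = 8314 / 25.2 = 329.92 J/(kg.K)
Ve = sqrt(2 * 1.21 / (1.21 - 1) * 329.92 * 2977) = 3364 m/s

3364 m/s


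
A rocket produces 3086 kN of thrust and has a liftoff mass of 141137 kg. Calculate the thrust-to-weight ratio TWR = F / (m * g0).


TWR = 3086000 / (141137 * 9.81) = 2.23

2.23


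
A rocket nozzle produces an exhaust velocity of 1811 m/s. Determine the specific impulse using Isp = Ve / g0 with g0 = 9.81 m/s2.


Isp = Ve / g0 = 1811 / 9.81 = 184.6 s

184.6 s


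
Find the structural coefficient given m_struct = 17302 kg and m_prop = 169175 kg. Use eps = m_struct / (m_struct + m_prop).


eps = 17302 / (17302 + 169175) = 0.0928

0.0928


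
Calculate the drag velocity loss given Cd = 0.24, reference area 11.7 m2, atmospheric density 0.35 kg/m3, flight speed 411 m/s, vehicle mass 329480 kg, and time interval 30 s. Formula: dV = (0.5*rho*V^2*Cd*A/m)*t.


D = 0.5 * 0.35 * 411^2 * 0.24 * 11.7 = 83007.78 N
a = 83007.78 / 329480 = 0.2519 m/s2
dV = 0.2519 * 30 = 7.6 m/s

7.6 m/s


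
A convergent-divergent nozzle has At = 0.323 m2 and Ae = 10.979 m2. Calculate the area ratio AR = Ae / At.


AR = 10.979 / 0.323 = 34.0

34.0


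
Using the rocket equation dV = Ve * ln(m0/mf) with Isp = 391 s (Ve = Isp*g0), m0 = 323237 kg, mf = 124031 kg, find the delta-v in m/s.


Ve = 391 * 9.81 = 3835.71 m/s
dV = 3835.71 * ln(323237/124031) = 3674 m/s

3674 m/s


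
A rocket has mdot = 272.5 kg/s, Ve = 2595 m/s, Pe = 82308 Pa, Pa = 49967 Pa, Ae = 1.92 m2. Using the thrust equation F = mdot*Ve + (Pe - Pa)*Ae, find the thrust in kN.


F = 272.5 * 2595 + (82308 - 49967) * 1.92 = 769232.0 N = 769.2 kN

769.2 kN


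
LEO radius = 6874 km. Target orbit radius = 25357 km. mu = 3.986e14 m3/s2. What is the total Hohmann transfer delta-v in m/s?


V1 = sqrt(mu/r1) = 7614.89 m/s
dV1 = V1*(sqrt(2*r2/(r1+r2)) - 1) = 1937.03 m/s
V2 = sqrt(mu/r2) = 3964.79 m/s
dV2 = V2*(1 - sqrt(2*r1/(r1+r2))) = 1375.37 m/s
Total dV = 3312 m/s

3312 m/s


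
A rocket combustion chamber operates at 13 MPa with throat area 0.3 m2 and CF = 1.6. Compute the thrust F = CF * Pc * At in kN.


F = 1.6 * 13e6 * 0.3 = 6.2400e+06 N = 6240.0 kN

6240.0 kN


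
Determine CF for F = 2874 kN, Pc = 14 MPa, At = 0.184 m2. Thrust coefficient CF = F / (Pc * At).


CF = 2874000 / (14e6 * 0.184) = 1.12

1.12


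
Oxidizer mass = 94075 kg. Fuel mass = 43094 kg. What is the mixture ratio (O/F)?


MR = 94075 / 43094 = 2.18

2.18


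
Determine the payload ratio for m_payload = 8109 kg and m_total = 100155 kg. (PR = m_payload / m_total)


PR = 8109 / 100155 = 0.081

0.081


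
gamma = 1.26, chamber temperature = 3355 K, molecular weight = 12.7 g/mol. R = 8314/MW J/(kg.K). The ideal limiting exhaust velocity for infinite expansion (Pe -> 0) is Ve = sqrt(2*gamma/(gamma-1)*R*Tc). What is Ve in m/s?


R = 8314 / 12.7 = 654.65 J/(kg.K)
Ve = sqrt(2 * 1.26 / (1.26 - 1) * 654.65 * 3355) = 4614 m/s

4614 m/s


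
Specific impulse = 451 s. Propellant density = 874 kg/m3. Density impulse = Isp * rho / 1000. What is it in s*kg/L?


rho*Isp = 451 * 874 / 1000 = 394 s*kg/L

394 s*kg/L


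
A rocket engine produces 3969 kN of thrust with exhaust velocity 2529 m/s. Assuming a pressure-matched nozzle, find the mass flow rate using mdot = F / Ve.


mdot = F / Ve = 3969000 / 2529 = 1569.4 kg/s

1569.4 kg/s


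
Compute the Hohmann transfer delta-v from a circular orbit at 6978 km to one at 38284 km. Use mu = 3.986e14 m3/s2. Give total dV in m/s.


V1 = sqrt(mu/r1) = 7557.94 m/s
dV1 = V1*(sqrt(2*r2/(r1+r2)) - 1) = 2272.21 m/s
V2 = sqrt(mu/r2) = 3226.71 m/s
dV2 = V2*(1 - sqrt(2*r1/(r1+r2))) = 1434.98 m/s
Total dV = 3707 m/s

3707 m/s


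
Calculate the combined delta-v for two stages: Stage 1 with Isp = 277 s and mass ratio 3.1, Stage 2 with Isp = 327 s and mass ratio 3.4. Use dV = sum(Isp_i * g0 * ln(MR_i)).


dV1 = 277 * 9.81 * ln(3.1) = 3074.4 m/s
dV2 = 327 * 9.81 * ln(3.4) = 3925.7 m/s
Total dV = 3074.4 + 3925.7 = 7000.1 m/s ~ 7000 m/s

7000 m/s


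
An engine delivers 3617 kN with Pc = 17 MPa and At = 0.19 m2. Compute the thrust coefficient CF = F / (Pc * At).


CF = 3617000 / (17e6 * 0.19) = 1.12

1.12


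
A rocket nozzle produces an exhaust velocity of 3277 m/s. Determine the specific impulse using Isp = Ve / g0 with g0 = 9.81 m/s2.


Isp = Ve / g0 = 3277 / 9.81 = 334.0 s

334.0 s


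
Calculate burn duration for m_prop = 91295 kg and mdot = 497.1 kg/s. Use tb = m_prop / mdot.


tb = 91295 / 497.1 = 183.7 s

183.7 s


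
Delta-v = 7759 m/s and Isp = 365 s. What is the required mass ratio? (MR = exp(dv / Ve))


Ve = 365 * 9.81 = 3580.65 m/s
MR = exp(7759 / 3580.65) = 8.731

8.731


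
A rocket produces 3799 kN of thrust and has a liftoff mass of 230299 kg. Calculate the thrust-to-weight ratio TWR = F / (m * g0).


TWR = 3799000 / (230299 * 9.81) = 1.68

1.68


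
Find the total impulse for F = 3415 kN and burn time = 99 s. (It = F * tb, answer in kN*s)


It = 3415 * 99 = 338085 kN*s

338085 kN*s


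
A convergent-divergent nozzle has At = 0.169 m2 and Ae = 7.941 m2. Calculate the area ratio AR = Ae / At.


AR = 7.941 / 0.169 = 47.0

47.0


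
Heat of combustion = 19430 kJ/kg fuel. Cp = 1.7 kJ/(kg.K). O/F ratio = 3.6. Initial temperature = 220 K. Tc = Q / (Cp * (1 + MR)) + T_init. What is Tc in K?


Tc = 19430 / (1.7 * (1 + 3.6)) + 220 = 2705 K

2705 K


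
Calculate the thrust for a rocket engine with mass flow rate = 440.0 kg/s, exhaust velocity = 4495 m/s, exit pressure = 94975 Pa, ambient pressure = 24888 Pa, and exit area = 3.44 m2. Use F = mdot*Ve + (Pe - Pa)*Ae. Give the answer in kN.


F = 440.0 * 4495 + (94975 - 24888) * 3.44 = 2.2189e+06 N = 2218.9 kN

2218.9 kN


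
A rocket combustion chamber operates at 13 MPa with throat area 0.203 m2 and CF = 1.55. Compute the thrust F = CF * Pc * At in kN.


F = 1.55 * 13e6 * 0.203 = 4.0905e+06 N = 4090.5 kN

4090.5 kN


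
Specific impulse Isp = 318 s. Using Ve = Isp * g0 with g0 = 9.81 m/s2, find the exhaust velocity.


Ve = Isp * g0 = 318 * 9.81 = 3119.6 m/s

3119.6 m/s


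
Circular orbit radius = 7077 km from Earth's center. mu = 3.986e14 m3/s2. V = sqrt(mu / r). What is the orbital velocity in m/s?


V = sqrt(3.986e14 / 7077000) = 7505 m/s

7505 m/s


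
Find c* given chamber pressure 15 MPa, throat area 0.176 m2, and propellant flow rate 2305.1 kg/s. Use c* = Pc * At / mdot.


c* = 15e6 * 0.176 / 2305.1 = 1145 m/s

1145 m/s


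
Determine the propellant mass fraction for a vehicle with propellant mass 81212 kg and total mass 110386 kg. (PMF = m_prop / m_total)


PMF = 81212 / 110386 = 0.736

0.736


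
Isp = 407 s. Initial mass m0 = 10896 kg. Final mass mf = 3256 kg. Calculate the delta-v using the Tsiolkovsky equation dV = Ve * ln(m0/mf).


Ve = 407 * 9.81 = 3992.67 m/s
dV = 3992.67 * ln(10896/3256) = 4823 m/s

4823 m/s


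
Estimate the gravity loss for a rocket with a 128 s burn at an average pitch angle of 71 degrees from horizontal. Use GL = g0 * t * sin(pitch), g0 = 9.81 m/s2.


GL = 9.81 * 128 * sin(71 deg) = 1187 m/s

1187 m/s


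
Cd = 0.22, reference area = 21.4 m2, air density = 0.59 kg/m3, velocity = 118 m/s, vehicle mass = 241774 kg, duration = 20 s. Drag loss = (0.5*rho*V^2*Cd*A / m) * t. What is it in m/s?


D = 0.5 * 0.59 * 118^2 * 0.22 * 21.4 = 19338.49 N
a = 19338.49 / 241774 = 0.08 m/s2
dV = 0.08 * 20 = 1.6 m/s

1.6 m/s


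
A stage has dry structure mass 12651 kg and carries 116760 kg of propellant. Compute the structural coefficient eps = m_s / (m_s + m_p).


eps = 12651 / (12651 + 116760) = 0.0978

0.0978


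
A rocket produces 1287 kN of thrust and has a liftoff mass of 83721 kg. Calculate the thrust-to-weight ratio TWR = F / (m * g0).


TWR = 1287000 / (83721 * 9.81) = 1.57

1.57


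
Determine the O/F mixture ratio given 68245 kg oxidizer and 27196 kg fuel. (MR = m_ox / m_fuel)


MR = 68245 / 27196 = 2.51

2.51


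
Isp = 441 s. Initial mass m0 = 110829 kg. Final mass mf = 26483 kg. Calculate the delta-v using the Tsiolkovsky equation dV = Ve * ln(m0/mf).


Ve = 441 * 9.81 = 4326.21 m/s
dV = 4326.21 * ln(110829/26483) = 6193 m/s

6193 m/s


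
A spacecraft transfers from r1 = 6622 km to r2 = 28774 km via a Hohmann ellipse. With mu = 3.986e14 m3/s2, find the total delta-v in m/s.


V1 = sqrt(mu/r1) = 7758.43 m/s
dV1 = V1*(sqrt(2*r2/(r1+r2)) - 1) = 2134.2 m/s
V2 = sqrt(mu/r2) = 3721.93 m/s
dV2 = V2*(1 - sqrt(2*r1/(r1+r2))) = 1445.26 m/s
Total dV = 3579 m/s

3579 m/s


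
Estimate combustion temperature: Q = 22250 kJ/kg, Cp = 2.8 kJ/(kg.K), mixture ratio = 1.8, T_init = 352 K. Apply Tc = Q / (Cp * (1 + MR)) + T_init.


Tc = 22250 / (2.8 * (1 + 1.8)) + 352 = 3190 K

3190 K


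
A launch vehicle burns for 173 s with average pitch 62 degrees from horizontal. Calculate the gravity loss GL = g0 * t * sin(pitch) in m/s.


GL = 9.81 * 173 * sin(62 deg) = 1498 m/s

1498 m/s


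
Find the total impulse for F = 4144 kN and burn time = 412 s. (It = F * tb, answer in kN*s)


It = 4144 * 412 = 1707328 kN*s

1707328 kN*s


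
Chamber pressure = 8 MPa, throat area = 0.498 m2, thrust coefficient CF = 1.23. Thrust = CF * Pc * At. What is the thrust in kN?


F = 1.23 * 8e6 * 0.498 = 4.9003e+06 N = 4900.3 kN

4900.3 kN


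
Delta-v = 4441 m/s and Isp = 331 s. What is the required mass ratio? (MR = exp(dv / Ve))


Ve = 331 * 9.81 = 3247.11 m/s
MR = exp(4441 / 3247.11) = 3.926

3.926


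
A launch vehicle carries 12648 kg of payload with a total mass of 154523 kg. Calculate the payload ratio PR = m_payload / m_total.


PR = 12648 / 154523 = 0.0819

0.0819


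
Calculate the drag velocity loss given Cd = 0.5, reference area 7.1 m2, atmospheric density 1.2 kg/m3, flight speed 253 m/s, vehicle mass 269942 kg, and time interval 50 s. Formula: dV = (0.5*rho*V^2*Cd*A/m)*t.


D = 0.5 * 1.2 * 253^2 * 0.5 * 7.1 = 136339.17 N
a = 136339.17 / 269942 = 0.5051 m/s2
dV = 0.5051 * 50 = 25.3 m/s

25.3 m/s


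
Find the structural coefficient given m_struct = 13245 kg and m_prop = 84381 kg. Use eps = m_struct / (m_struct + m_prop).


eps = 13245 / (13245 + 84381) = 0.1357

0.1357


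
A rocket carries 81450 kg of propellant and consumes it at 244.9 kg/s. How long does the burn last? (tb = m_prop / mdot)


tb = 81450 / 244.9 = 332.6 s

332.6 s


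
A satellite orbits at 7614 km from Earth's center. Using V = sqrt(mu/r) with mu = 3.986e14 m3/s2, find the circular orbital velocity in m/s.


V = sqrt(3.986e14 / 7614000) = 7235 m/s

7235 m/s


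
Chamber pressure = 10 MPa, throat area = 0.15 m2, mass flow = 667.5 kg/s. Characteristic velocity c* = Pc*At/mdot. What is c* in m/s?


c* = 10e6 * 0.15 / 667.5 = 2247 m/s

2247 m/s


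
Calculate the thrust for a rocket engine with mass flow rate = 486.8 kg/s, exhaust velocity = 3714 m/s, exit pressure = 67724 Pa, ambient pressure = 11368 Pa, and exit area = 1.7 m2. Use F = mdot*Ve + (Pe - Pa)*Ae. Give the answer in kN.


F = 486.8 * 3714 + (67724 - 11368) * 1.7 = 1.9038e+06 N = 1903.8 kN

1903.8 kN


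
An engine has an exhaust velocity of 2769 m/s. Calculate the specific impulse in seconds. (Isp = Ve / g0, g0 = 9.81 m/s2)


Isp = Ve / g0 = 2769 / 9.81 = 282.3 s

282.3 s


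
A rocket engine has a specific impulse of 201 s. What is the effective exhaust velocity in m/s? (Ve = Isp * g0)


Ve = Isp * g0 = 201 * 9.81 = 1971.8 m/s

1971.8 m/s


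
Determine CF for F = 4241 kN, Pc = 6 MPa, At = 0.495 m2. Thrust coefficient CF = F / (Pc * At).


CF = 4241000 / (6e6 * 0.495) = 1.43

1.43


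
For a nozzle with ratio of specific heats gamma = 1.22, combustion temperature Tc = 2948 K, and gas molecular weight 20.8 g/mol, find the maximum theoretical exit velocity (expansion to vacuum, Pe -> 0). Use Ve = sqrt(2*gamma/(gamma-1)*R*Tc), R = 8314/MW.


R = 8314 / 20.8 = 399.71 J/(kg.K)
Ve = sqrt(2 * 1.22 / (1.22 - 1) * 399.71 * 2948) = 3615 m/s

3615 m/s


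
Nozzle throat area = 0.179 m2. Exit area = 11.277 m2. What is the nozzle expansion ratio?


AR = 11.277 / 0.179 = 63.0

63.0


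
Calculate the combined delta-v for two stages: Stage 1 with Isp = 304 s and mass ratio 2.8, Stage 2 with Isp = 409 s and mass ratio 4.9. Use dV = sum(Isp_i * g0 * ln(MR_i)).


dV1 = 304 * 9.81 * ln(2.8) = 3070.6 m/s
dV2 = 409 * 9.81 * ln(4.9) = 6376.5 m/s
Total dV = 3070.6 + 6376.5 = 9447.1 m/s ~ 9447 m/s

9447 m/s


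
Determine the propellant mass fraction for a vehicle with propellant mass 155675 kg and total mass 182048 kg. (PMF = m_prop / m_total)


PMF = 155675 / 182048 = 0.855

0.855


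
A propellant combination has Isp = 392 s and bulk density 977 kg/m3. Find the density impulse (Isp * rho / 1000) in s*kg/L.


rho*Isp = 392 * 977 / 1000 = 383 s*kg/L

383 s*kg/L


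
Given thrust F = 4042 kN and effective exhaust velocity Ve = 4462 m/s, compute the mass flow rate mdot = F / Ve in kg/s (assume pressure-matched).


mdot = F / Ve = 4042000 / 4462 = 905.9 kg/s

905.9 kg/s


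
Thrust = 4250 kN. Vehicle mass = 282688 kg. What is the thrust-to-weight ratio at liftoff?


TWR = 4250000 / (282688 * 9.81) = 1.53

1.53


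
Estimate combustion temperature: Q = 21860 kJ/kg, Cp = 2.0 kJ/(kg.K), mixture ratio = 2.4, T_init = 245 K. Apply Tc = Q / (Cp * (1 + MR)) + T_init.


Tc = 21860 / (2.0 * (1 + 2.4)) + 245 = 3460 K

3460 K


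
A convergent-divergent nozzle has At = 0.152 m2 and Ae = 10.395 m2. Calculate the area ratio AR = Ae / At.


AR = 10.395 / 0.152 = 68.4

68.4


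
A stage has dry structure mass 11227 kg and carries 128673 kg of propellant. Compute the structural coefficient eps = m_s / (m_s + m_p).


eps = 11227 / (11227 + 128673) = 0.0803

0.0803


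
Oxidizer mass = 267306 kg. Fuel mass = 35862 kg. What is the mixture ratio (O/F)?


MR = 267306 / 35862 = 7.45

7.45


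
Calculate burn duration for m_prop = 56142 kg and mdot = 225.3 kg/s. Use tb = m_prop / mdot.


tb = 56142 / 225.3 = 249.2 s

249.2 s


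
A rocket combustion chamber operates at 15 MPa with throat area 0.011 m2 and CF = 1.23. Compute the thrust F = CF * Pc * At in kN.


F = 1.23 * 15e6 * 0.011 = 202950.0 N = 202.9 kN

202.9 kN


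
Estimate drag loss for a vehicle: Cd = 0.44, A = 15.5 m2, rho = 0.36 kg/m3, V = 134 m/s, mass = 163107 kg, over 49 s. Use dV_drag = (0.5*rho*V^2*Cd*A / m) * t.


D = 0.5 * 0.36 * 134^2 * 0.44 * 15.5 = 22042.79 N
a = 22042.79 / 163107 = 0.1351 m/s2
dV = 0.1351 * 49 = 6.6 m/s

6.6 m/s


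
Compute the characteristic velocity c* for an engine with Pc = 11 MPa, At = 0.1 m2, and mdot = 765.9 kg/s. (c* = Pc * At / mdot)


c* = 11e6 * 0.1 / 765.9 = 1436 m/s

1436 m/s


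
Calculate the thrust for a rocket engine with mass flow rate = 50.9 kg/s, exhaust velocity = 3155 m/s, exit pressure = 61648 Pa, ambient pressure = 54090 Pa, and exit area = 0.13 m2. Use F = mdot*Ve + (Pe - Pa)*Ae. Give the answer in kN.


F = 50.9 * 3155 + (61648 - 54090) * 0.13 = 161572.0 N = 161.6 kN

161.6 kN


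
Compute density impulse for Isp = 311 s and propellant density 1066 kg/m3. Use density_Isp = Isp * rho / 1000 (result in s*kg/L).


rho*Isp = 311 * 1066 / 1000 = 332 s*kg/L

332 s*kg/L


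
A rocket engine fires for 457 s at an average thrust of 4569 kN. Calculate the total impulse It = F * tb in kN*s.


It = 4569 * 457 = 2088033 kN*s

2088033 kN*s


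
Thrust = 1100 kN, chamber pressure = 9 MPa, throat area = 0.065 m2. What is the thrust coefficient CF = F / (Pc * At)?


CF = 1100000 / (9e6 * 0.065) = 1.88

1.88


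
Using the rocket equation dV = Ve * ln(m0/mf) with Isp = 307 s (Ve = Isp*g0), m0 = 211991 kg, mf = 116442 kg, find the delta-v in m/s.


Ve = 307 * 9.81 = 3011.67 m/s
dV = 3011.67 * ln(211991/116442) = 1804 m/s

1804 m/s


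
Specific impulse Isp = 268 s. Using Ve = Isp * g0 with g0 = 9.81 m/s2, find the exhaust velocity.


Ve = Isp * g0 = 268 * 9.81 = 2629.1 m/s

2629.1 m/s


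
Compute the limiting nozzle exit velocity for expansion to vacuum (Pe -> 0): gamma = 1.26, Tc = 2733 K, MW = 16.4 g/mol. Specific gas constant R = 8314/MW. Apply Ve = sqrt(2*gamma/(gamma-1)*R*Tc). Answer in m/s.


R = 8314 / 16.4 = 506.95 J/(kg.K)
Ve = sqrt(2 * 1.26 / (1.26 - 1) * 506.95 * 2733) = 3665 m/s

3665 m/s


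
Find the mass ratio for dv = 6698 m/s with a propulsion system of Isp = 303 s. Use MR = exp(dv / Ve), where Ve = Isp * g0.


Ve = 303 * 9.81 = 2972.43 m/s
MR = exp(6698 / 2972.43) = 9.52

9.52


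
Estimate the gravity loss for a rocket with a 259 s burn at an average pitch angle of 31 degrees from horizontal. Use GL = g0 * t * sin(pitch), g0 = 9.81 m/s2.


GL = 9.81 * 259 * sin(31 deg) = 1309 m/s

1309 m/s


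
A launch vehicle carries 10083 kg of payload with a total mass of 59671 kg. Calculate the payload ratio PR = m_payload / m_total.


PR = 10083 / 59671 = 0.169

0.169


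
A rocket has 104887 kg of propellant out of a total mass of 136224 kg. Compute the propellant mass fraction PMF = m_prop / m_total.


PMF = 104887 / 136224 = 0.77

0.77


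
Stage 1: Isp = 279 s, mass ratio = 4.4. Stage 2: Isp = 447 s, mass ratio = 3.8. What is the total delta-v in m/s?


dV1 = 279 * 9.81 * ln(4.4) = 4055.1 m/s
dV2 = 447 * 9.81 * ln(3.8) = 5854.1 m/s
Total dV = 4055.1 + 5854.1 = 9909.2 m/s ~ 9909 m/s

9909 m/s


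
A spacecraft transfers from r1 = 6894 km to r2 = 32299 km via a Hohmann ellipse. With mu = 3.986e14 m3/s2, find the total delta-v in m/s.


V1 = sqrt(mu/r1) = 7603.84 m/s
dV1 = V1*(sqrt(2*r2/(r1+r2)) - 1) = 2158.15 m/s
V2 = sqrt(mu/r2) = 3512.97 m/s
dV2 = V2*(1 - sqrt(2*r1/(r1+r2))) = 1429.34 m/s
Total dV = 3587 m/s

3587 m/s


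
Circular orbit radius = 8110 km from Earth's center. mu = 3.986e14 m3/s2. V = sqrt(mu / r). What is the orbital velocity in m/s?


V = sqrt(3.986e14 / 8110000) = 7011 m/s

7011 m/s


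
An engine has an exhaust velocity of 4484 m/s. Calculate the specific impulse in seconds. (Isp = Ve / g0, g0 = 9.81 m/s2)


Isp = Ve / g0 = 4484 / 9.81 = 457.1 s

457.1 s


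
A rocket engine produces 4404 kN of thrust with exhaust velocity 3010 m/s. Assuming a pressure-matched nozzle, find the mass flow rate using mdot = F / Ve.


mdot = F / Ve = 4404000 / 3010 = 1463.1 kg/s

1463.1 kg/s


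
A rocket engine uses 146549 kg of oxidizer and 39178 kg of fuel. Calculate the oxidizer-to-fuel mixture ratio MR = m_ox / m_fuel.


MR = 146549 / 39178 = 3.74

3.74


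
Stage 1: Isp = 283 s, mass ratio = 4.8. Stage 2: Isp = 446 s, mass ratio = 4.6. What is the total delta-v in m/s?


dV1 = 283 * 9.81 * ln(4.8) = 4354.8 m/s
dV2 = 446 * 9.81 * ln(4.6) = 6676.9 m/s
Total dV = 4354.8 + 6676.9 = 11031.7 m/s ~ 11032 m/s

11032 m/s


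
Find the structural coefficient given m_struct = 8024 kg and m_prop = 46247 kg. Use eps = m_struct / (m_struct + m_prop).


eps = 8024 / (8024 + 46247) = 0.1479

0.1479


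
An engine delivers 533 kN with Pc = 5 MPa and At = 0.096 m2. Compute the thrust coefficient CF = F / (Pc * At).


CF = 533000 / (5e6 * 0.096) = 1.11

1.11


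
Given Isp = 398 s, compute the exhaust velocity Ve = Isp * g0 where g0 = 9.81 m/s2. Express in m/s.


Ve = Isp * g0 = 398 * 9.81 = 3904.4 m/s

3904.4 m/s


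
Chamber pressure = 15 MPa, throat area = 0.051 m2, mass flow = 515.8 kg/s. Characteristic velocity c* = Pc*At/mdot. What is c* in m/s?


c* = 15e6 * 0.051 / 515.8 = 1483 m/s

1483 m/s


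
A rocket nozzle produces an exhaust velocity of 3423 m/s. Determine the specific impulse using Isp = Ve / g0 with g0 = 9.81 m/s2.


Isp = Ve / g0 = 3423 / 9.81 = 348.9 s

348.9 s


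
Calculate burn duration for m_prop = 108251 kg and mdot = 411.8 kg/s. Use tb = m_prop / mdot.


tb = 108251 / 411.8 = 262.9 s

262.9 s


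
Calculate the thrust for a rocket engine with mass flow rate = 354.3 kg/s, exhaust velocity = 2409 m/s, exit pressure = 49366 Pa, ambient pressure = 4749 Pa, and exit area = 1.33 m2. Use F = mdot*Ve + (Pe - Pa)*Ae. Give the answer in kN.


F = 354.3 * 2409 + (49366 - 4749) * 1.33 = 912849.0 N = 912.8 kN

912.8 kN


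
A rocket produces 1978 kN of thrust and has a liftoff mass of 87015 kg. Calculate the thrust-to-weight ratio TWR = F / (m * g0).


TWR = 1978000 / (87015 * 9.81) = 2.32

2.32


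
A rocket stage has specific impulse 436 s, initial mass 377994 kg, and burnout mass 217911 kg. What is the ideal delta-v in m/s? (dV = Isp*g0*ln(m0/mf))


Ve = 436 * 9.81 = 4277.16 m/s
dV = 4277.16 * ln(377994/217911) = 2356 m/s

2356 m/s


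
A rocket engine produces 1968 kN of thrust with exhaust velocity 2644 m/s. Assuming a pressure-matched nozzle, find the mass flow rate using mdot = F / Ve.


mdot = F / Ve = 1968000 / 2644 = 744.3 kg/s

744.3 kg/s


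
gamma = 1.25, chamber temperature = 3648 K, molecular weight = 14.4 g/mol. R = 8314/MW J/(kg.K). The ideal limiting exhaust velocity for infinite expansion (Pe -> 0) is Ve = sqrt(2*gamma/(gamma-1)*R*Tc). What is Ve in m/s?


R = 8314 / 14.4 = 577.36 J/(kg.K)
Ve = sqrt(2 * 1.25 / (1.25 - 1) * 577.36 * 3648) = 4589 m/s

4589 m/s


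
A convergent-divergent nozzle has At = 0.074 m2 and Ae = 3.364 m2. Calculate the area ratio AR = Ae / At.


AR = 3.364 / 0.074 = 45.5

45.5


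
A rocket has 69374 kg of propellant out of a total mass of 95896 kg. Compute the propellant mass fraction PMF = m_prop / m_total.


PMF = 69374 / 95896 = 0.723

0.723


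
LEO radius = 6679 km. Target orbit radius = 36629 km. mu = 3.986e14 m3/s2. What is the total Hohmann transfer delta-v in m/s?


V1 = sqrt(mu/r1) = 7725.26 m/s
dV1 = V1*(sqrt(2*r2/(r1+r2)) - 1) = 2322.21 m/s
V2 = sqrt(mu/r2) = 3298.8 m/s
dV2 = V2*(1 - sqrt(2*r1/(r1+r2))) = 1466.73 m/s
Total dV = 3789 m/s

3789 m/s


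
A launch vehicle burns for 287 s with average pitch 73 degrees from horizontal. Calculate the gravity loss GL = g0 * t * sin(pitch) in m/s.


GL = 9.81 * 287 * sin(73 deg) = 2692 m/s

2692 m/s


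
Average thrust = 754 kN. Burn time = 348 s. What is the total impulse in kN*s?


It = 754 * 348 = 262392 kN*s

262392 kN*s


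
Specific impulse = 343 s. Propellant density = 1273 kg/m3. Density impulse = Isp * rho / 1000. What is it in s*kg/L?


rho*Isp = 343 * 1273 / 1000 = 437 s*kg/L

437 s*kg/L


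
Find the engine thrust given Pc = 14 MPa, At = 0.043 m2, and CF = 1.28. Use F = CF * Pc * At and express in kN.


F = 1.28 * 14e6 * 0.043 = 770560.0 N = 770.6 kN

770.6 kN


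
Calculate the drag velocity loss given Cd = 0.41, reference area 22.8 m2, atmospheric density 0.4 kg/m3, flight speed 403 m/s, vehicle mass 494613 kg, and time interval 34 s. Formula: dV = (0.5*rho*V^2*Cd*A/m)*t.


D = 0.5 * 0.4 * 403^2 * 0.41 * 22.8 = 303639.87 N
a = 303639.87 / 494613 = 0.6139 m/s2
dV = 0.6139 * 34 = 20.9 m/s

20.9 m/s


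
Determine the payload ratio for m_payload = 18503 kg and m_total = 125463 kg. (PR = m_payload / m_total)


PR = 18503 / 125463 = 0.1475

0.1475


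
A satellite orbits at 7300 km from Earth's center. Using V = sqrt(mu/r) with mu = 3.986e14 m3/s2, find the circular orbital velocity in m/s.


V = sqrt(3.986e14 / 7300000) = 7389 m/s

7389 m/s


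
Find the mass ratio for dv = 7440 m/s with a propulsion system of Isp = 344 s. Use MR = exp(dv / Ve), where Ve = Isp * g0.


Ve = 344 * 9.81 = 3374.64 m/s
MR = exp(7440 / 3374.64) = 9.067

9.067


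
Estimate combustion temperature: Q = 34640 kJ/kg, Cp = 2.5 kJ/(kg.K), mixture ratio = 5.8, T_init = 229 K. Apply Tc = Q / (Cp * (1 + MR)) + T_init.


Tc = 34640 / (2.5 * (1 + 5.8)) + 229 = 2267 K

2267 K


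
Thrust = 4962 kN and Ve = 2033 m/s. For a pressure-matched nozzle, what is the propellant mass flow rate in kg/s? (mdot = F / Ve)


mdot = F / Ve = 4962000 / 2033 = 2440.7 kg/s

2440.7 kg/s


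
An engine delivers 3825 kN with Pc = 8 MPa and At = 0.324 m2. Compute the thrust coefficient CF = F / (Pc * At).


CF = 3825000 / (8e6 * 0.324) = 1.48

1.48


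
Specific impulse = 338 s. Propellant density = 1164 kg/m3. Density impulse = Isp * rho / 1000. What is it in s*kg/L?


rho*Isp = 338 * 1164 / 1000 = 393 s*kg/L

393 s*kg/L


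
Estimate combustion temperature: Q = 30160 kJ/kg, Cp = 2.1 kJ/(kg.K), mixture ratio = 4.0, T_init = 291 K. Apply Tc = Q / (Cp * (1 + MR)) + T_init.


Tc = 30160 / (2.1 * (1 + 4.0)) + 291 = 3163 K

3163 K


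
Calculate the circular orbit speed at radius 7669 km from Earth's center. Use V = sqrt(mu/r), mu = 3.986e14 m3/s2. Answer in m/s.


V = sqrt(3.986e14 / 7669000) = 7209 m/s

7209 m/s


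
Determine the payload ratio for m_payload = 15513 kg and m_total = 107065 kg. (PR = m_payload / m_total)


PR = 15513 / 107065 = 0.1449

0.1449


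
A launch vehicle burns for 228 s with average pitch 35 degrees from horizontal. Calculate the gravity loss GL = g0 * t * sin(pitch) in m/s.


GL = 9.81 * 228 * sin(35 deg) = 1283 m/s

1283 m/s


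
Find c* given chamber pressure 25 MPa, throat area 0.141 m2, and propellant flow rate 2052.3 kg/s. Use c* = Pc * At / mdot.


c* = 25e6 * 0.141 / 2052.3 = 1718 m/s

1718 m/s


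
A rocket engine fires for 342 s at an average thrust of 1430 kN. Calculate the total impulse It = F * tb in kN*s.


It = 1430 * 342 = 489060 kN*s

489060 kN*s


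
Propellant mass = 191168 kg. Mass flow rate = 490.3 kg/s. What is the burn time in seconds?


tb = 191168 / 490.3 = 389.9 s

389.9 s


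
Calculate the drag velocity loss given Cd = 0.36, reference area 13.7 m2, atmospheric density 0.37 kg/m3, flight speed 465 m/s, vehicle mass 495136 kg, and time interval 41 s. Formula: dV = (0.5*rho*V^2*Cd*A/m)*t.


D = 0.5 * 0.37 * 465^2 * 0.36 * 13.7 = 197288.01 N
a = 197288.01 / 495136 = 0.3985 m/s2
dV = 0.3985 * 41 = 16.3 m/s

16.3 m/s


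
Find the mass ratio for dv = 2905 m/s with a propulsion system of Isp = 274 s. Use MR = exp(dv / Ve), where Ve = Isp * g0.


Ve = 274 * 9.81 = 2687.94 m/s
MR = exp(2905 / 2687.94) = 2.947

2.947


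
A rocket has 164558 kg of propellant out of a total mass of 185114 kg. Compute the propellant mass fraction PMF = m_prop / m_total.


PMF = 164558 / 185114 = 0.889

0.889


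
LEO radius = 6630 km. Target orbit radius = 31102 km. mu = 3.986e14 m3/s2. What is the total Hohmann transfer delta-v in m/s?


V1 = sqrt(mu/r1) = 7753.75 m/s
dV1 = V1*(sqrt(2*r2/(r1+r2)) - 1) = 2201.82 m/s
V2 = sqrt(mu/r2) = 3579.93 m/s
dV2 = V2*(1 - sqrt(2*r1/(r1+r2))) = 1457.71 m/s
Total dV = 3660 m/s

3660 m/s


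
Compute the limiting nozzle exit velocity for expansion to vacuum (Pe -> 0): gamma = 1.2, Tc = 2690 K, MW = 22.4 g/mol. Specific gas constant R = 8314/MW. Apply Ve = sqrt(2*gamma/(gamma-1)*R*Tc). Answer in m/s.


R = 8314 / 22.4 = 371.16 J/(kg.K)
Ve = sqrt(2 * 1.2 / (1.2 - 1) * 371.16 * 2690) = 3461 m/s

3461 m/s


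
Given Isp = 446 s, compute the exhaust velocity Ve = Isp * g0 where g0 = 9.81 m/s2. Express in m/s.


Ve = Isp * g0 = 446 * 9.81 = 4375.3 m/s

4375.3 m/s


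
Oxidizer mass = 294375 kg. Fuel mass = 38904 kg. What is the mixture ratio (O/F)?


MR = 294375 / 38904 = 7.57

7.57


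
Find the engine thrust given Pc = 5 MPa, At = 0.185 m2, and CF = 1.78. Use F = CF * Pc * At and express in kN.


F = 1.78 * 5e6 * 0.185 = 1.6465e+06 N = 1646.5 kN

1646.5 kN


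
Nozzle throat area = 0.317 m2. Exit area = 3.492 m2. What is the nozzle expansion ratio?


AR = 3.492 / 0.317 = 11.0

11.0


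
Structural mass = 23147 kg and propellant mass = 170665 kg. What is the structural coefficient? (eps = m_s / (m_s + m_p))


eps = 23147 / (23147 + 170665) = 0.1194

0.1194


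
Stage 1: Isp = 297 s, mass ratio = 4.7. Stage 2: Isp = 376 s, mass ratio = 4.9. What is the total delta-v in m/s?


dV1 = 297 * 9.81 * ln(4.7) = 4508.9 m/s
dV2 = 376 * 9.81 * ln(4.9) = 5862.0 m/s
Total dV = 4508.9 + 5862.0 = 10370.9 m/s ~ 10371 m/s

10371 m/s


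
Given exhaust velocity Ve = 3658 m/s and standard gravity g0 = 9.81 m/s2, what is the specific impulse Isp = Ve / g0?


Isp = Ve / g0 = 3658 / 9.81 = 372.9 s

372.9 s


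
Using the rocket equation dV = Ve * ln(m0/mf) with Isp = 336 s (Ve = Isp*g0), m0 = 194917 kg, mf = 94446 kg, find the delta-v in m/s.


Ve = 336 * 9.81 = 3296.16 m/s
dV = 3296.16 * ln(194917/94446) = 2388 m/s

2388 m/s


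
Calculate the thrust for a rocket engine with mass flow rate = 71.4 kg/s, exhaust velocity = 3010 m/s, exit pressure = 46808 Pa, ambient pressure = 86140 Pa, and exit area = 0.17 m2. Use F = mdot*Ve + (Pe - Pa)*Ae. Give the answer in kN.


F = 71.4 * 3010 + (46808 - 86140) * 0.17 = 208228.0 N = 208.2 kN

208.2 kN


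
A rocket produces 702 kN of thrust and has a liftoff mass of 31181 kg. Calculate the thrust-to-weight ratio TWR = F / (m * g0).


TWR = 702000 / (31181 * 9.81) = 2.29

2.29


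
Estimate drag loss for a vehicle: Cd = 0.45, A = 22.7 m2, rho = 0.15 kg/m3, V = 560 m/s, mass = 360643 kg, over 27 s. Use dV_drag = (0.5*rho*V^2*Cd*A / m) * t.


D = 0.5 * 0.15 * 560^2 * 0.45 * 22.7 = 240256.8 N
a = 240256.8 / 360643 = 0.6662 m/s2
dV = 0.6662 * 27 = 18.0 m/s

18.0 m/s


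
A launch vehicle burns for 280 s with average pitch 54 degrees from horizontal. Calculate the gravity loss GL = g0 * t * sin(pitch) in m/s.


GL = 9.81 * 280 * sin(54 deg) = 2222 m/s

2222 m/s


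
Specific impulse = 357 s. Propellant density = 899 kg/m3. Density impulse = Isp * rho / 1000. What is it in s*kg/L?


rho*Isp = 357 * 899 / 1000 = 321 s*kg/L

321 s*kg/L


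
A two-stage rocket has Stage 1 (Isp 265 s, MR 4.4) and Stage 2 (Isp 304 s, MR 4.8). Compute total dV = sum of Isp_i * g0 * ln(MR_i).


dV1 = 265 * 9.81 * ln(4.4) = 3851.7 m/s
dV2 = 304 * 9.81 * ln(4.8) = 4678.0 m/s
Total dV = 3851.7 + 4678.0 = 8529.7 m/s ~ 8530 m/s

8530 m/s


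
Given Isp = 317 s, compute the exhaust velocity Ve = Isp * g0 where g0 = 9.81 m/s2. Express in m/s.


Ve = Isp * g0 = 317 * 9.81 = 3109.8 m/s

3109.8 m/s
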